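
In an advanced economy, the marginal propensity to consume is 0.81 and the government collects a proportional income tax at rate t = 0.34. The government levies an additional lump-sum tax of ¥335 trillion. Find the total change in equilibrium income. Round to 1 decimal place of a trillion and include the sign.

−¥583.0 trillion

A lump-sum tax change of +¥335 trillion shifts disposable income by −¥335 trillion; first-round consumption changes by −c × ΔT = −0.81 × (+¥335 trillion) = −¥271.35 trillion.
Expenditure multiplier = 1/(1 − c(1−t)) = 1/(1 − 0.81×0.66) = 1/0.4654 ≈ 2.149.
The tax multiplier is −c × k ≈ −1.74, so ΔY = k × (−c·ΔT) = (−¥271.35 trillion) / 0.4654 ≈ −¥583 trillion.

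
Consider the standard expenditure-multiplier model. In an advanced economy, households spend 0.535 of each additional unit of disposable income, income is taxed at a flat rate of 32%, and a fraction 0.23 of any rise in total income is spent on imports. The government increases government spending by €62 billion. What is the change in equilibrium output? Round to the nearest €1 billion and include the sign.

Spending multiplier = 1/(1 − c(1−t) + m) = 1/(1 − 0.535×0.68 + 0.23) = 1/0.8662 ≈ 1.154.
ΔY = k × ΔG = (+€62 billion) / 0.8662 ≈ +€72 billion.

+€72 billion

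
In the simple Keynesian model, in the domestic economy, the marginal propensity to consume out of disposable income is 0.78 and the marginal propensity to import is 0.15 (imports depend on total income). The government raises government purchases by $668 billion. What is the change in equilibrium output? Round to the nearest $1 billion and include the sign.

Government-spending multiplier = 1/(1 − c + m) = 1/(1 − 0.78 + 0.15) = 1/0.37 ≈ 2.703.
ΔY = k × ΔG = (+$668 billion) / 0.37 ≈ +$1,805 billion.

+$1,805 billion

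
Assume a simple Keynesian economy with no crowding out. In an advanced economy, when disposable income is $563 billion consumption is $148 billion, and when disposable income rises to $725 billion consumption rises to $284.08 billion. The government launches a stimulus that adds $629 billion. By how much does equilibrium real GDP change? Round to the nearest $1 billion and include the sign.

MPC = ΔC/ΔYd = (284.08 − 148)/(725 − 563) = 136.08/162 = 0.84.
Government-spending multiplier = 1/(1 − MPC) = 1/(1 − 0.84) = 1/0.16 = 6.25.
ΔY = k × ΔG = (+$629 billion) / 0.16 ≈ +$3,931 billion.

+$3,931 billion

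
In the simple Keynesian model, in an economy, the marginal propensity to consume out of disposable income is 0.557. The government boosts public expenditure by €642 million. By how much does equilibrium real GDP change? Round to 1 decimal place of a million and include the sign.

Expenditure multiplier = 1/(1 − MPC) = 1/(1 − 0.557) = 1/0.443 ≈ 2.257.
ΔY = k × ΔG = (+€642 million) / 0.443 ≈ +€1,449.2 million.

+€1,449.2 million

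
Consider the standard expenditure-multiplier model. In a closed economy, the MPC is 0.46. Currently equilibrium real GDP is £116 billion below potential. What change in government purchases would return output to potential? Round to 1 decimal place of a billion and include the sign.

+£62.6 billion

Spending multiplier = 1/(1 − MPC) = 1/(1 − 0.46) = 1/0.54 ≈ 1.852.
Need ΔY = +£116 billion, so ΔG = ΔY/k = (+£116 billion) × 0.54 ≈ +£62.6 billion.
The government should increase government purchases by £62.6 billion.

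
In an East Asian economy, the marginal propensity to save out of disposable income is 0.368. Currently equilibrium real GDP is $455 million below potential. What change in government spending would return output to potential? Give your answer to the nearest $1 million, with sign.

MPC = 1 − MPS = 1 − 0.368 = 0.632.
Spending multiplier = 1/(1 − MPC) = 1/(1 − 0.632) = 1/0.368 ≈ 2.717.
Need ΔY = +$455 million, so ΔG = ΔY/k = (+$455 million) × 0.368 ≈ +$167 million.
The government should increase government spending by $167 million.

+$167 million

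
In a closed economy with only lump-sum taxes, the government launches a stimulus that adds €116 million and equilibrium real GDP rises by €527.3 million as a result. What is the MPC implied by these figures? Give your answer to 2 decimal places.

0.78

Implied spending multiplier k = ΔY/ΔG = 527.3/116 ≈ 4.5457.
Since k = 1/(1 − MPC), MPC = 1 − 1/k = 1 − ΔG/ΔY = 1 − 116/527.3 ≈ 0.78.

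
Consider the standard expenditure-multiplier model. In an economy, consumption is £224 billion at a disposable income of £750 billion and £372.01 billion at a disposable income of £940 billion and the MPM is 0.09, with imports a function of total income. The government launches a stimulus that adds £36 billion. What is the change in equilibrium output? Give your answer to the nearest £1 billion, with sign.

+£116 billion

MPC = ΔC/ΔYd = (372.01 − 224)/(940 − 750) = 148.01/190 = 0.779.
Spending multiplier = 1/(1 − c + m) = 1/(1 − 0.779 + 0.09) = 1/0.311 ≈ 3.215.
ΔY = k × ΔG = (+£36 billion) / 0.311 ≈ +£116 billion.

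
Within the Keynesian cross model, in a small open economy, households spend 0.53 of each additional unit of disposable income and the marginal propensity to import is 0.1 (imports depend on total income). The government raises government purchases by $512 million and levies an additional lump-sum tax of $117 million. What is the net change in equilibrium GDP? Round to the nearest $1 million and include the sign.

Expenditure multiplier = 1/(1 − c + m) = 1/(1 − 0.53 + 0.1) = 1/0.57 ≈ 1.754.
ΔG contributes k·ΔG = (+$512 million) / 0.57 ≈ +$898.2 million.
ΔT of +$117 million changes first-round spending by −c·ΔT = −$62.01 million, contributing k·(−c·ΔT) = (−$62.01 million) / 0.57 ≈ −$108.8 million.
Net ΔY = k(ΔG − c·ΔT) = (+$449.99 million) / 0.57 ≈ +$789 million.

+$789 million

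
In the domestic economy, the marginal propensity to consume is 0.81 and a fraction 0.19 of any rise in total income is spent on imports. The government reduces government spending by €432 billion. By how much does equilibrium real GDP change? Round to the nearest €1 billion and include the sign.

Expenditure multiplier = 1/(1 − c + m) = 1/(1 − 0.81 + 0.19) = 1/0.38 ≈ 2.632.
ΔY = k × ΔG = (−€432 billion) / 0.38 ≈ −€1,137 billion.

−€1,137 billion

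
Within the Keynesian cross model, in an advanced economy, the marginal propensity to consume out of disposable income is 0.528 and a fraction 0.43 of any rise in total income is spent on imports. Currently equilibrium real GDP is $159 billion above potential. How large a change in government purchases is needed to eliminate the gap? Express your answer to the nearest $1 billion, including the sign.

Spending multiplier = 1/(1 − c + m) = 1/(1 − 0.528 + 0.43) = 1/0.902 ≈ 1.109.
Need ΔY = −$159 billion, so ΔG = ΔY/k = (−$159 billion) × 0.902 ≈ −$143 billion.
The government should cut government purchases by $143 billion.

−$143 billion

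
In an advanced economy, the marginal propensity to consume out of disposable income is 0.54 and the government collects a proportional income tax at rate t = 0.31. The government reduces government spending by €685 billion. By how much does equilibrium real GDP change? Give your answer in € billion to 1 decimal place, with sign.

−€1,091.8 billion

Government-spending multiplier = 1/(1 − c(1−t)) = 1/(1 − 0.54×0.69) = 1/0.6274 ≈ 1.594.
ΔY = k × ΔG = (−€685 billion) / 0.6274 ≈ −€1,091.8 billion.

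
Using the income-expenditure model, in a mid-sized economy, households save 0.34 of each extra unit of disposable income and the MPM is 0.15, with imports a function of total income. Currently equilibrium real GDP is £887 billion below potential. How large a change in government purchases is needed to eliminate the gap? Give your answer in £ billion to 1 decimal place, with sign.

MPC = 1 − MPS = 1 − 0.34 = 0.66.
Spending multiplier = 1/(1 − c + m) = 1/(1 − 0.66 + 0.15) = 1/0.49 ≈ 2.041.
Need ΔY = +£887 billion, so ΔG = ΔY/k = (+£887 billion) × 0.49 ≈ +£434.6 billion.
The government should increase government purchases by £434.6 billion.

+£434.6 billion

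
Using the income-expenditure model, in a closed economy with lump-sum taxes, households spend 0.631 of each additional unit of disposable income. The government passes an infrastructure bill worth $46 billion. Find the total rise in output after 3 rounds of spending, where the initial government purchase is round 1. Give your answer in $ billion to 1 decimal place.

Round 1 adds ΔG = $46 billion; each later round is MPC = 0.631 times the previous.
After 3 rounds: 46 + 29.026 + 18.315406 = ΔG·(1 − c^3)/(1 − c) = 46 × (1 − 0.251239591)/0.369 ≈ $93.3 billion.

$93.3 billion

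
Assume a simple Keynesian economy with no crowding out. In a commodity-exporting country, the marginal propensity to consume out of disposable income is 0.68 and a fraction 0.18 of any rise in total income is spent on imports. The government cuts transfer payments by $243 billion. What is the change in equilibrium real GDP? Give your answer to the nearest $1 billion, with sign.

The transfer change shifts disposable income by −$243 billion, so first-round consumption changes by c·ΔTR = 0.68 × (−$243 billion) = −$165.24 billion.
Expenditure multiplier = 1/(1 − c + m) = 1/(1 − 0.68 + 0.18) = 1/0.5 = 2.
The transfer multiplier is c × k = 1.36, so ΔY = k × (c·ΔTR) = (−$165.24 billion) / 0.5 ≈ −$330 billion.

−$330 billion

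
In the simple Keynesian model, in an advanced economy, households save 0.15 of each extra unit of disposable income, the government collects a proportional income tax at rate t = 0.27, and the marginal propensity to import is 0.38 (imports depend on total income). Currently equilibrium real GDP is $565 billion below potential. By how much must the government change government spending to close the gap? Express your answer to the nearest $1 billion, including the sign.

+$429 billion

MPC = 1 − MPS = 1 − 0.15 = 0.85.
Spending multiplier = 1/(1 − c(1−t) + m) = 1/(1 − 0.85×0.73 + 0.38) = 1/0.7595 ≈ 1.317.
Need ΔY = +$565 billion, so ΔG = ΔY/k = (+$565 billion) × 0.7595 ≈ +$429 billion.
The government should increase government spending by $429 billion.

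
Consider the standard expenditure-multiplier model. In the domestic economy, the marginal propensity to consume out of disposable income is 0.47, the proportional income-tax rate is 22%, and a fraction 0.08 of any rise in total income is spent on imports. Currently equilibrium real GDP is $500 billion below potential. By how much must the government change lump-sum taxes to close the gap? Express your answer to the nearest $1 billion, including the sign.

Spending multiplier = 1/(1 − c(1−t) + m) = 1/(1 − 0.47×0.78 + 0.08) = 1/0.7134 ≈ 1.402.
Tax multiplier = −c·k = −0.47/0.7134 ≈ −0.659. Need ΔY = +$500 billion, so ΔT = ΔY/(−c·k) = −(+$500 billion) × 0.7134 / 0.47 ≈ −$759 billion.
The government should cut lump-sum taxes by $759 billion.

−$759 billion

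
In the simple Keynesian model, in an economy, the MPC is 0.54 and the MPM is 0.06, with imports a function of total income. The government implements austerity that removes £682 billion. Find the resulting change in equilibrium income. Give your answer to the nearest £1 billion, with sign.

−£1,312 billion

Spending multiplier = 1/(1 − c + m) = 1/(1 − 0.54 + 0.06) = 1/0.52 ≈ 1.923.
ΔY = k × ΔG = (−£682 billion) / 0.52 ≈ −£1,312 billion.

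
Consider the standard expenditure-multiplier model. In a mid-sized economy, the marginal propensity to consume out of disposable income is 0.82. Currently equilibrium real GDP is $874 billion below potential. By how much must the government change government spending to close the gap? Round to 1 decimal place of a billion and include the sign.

Spending multiplier = 1/(1 − MPC) = 1/(1 − 0.82) = 1/0.18 ≈ 5.556.
Need ΔY = +$874 billion, so ΔG = ΔY/k = (+$874 billion) × 0.18 ≈ +$157.3 billion.
The government should increase government spending by $157.3 billion.

+$157.3 billion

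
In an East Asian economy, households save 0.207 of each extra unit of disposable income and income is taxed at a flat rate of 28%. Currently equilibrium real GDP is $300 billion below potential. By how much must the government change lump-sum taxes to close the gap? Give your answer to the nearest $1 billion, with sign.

MPC = 1 − MPS = 1 − 0.207 = 0.793.
Spending multiplier = 1/(1 − c(1−t)) = 1/(1 − 0.793×0.72) = 1/0.42904 ≈ 2.331.
Tax multiplier = −c·k = −0.793/0.42904 ≈ −1.848. Need ΔY = +$300 billion, so ΔT = ΔY/(−c·k) = −(+$300 billion) × 0.42904 / 0.793 ≈ −$162 billion.
The government should cut lump-sum taxes by $162 billion.

−$162 billion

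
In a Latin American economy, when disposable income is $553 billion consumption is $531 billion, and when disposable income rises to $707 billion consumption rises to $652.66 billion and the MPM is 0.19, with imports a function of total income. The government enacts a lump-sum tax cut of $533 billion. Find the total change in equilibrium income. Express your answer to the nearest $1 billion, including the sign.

MPC = ΔC/ΔYd = (652.66 − 531)/(707 − 553) = 121.66/154 = 0.79.
A lump-sum tax change of −$533 billion shifts disposable income by +$533 billion; first-round consumption changes by −c × ΔT = −0.79 × (−$533 billion) = +$421.07 billion.
Expenditure multiplier = 1/(1 − c + m) = 1/(1 − 0.79 + 0.19) = 1/0.4 = 2.5.
The tax multiplier is −c × k = −1.975, so ΔY = k × (−c·ΔT) = (+$421.07 billion) / 0.4 ≈ +$1,053 billion.

+$1,053 billion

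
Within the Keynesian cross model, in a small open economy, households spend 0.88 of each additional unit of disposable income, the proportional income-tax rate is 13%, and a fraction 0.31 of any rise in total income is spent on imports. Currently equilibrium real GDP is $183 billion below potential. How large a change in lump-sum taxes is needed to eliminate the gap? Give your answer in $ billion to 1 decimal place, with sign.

−$113.2 billion

Spending multiplier = 1/(1 − c(1−t) + m) = 1/(1 − 0.88×0.87 + 0.31) = 1/0.5444 ≈ 1.837.
Tax multiplier = −c·k = −0.88/0.5444 ≈ −1.616. Need ΔY = +$183 billion, so ΔT = ΔY/(−c·k) = −(+$183 billion) × 0.5444 / 0.88 ≈ −$113.2 billion.
The government should cut lump-sum taxes by $113.2 billion.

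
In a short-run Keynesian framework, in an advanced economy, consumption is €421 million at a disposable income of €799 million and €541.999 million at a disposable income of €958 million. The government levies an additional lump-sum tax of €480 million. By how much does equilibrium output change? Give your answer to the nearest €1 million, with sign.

MPC = ΔC/ΔYd = (541.999 − 421)/(958 − 799) = 120.999/159 = 0.761.
A lump-sum tax change of +€480 million shifts disposable income by −€480 million; first-round consumption changes by −c × ΔT = −0.761 × (+€480 million) = −€365.28 million.
Expenditure multiplier = 1/(1 − MPC) = 1/(1 − 0.761) = 1/0.239 ≈ 4.184.
The tax multiplier is −c × k ≈ −3.184, so ΔY = k × (−c·ΔT) = (−€365.28 million) / 0.239 ≈ −€1,528 million.

−€1,528 million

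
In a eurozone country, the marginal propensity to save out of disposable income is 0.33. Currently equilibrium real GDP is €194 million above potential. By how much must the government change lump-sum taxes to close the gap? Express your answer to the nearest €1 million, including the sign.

+€96 million

MPC = 1 − MPS = 1 − 0.33 = 0.67.
Spending multiplier = 1/(1 − MPC) = 1/(1 − 0.67) = 1/0.33 ≈ 3.03.
Tax multiplier = −c·k = −0.67/0.33 ≈ −2.03. Need ΔY = −€194 million, so ΔT = ΔY/(−c·k) = −(−€194 million) × 0.33 / 0.67 ≈ +€96 million.
The government should raise lump-sum taxes by €96 million.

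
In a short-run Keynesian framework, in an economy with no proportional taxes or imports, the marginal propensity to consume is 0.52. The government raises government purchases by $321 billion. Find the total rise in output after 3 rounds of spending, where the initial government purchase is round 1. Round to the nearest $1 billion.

$575 billion

Round 1 adds ΔG = $321 billion; each later round is MPC = 0.52 times the previous.
After 3 rounds: 321 + 166.92 + 86.7984 = ΔG·(1 − c^3)/(1 − c) = 321 × (1 − 0.140608)/0.48 ≈ $575 billion.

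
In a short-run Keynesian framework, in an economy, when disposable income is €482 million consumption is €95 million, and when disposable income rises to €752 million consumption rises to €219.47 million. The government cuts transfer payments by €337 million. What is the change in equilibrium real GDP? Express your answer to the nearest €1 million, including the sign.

MPC = ΔC/ΔYd = (219.47 − 95)/(752 − 482) = 124.47/270 = 0.461.
The transfer change shifts disposable income by −€337 million, so first-round consumption changes by c·ΔTR = 0.461 × (−€337 million) = −€155.357 million.
Expenditure multiplier = 1/(1 − MPC) = 1/(1 − 0.461) = 1/0.539 ≈ 1.855.
The transfer multiplier is c × k ≈ 0.855, so ΔY = k × (c·ΔTR) = (−€155.357 million) / 0.539 ≈ −€288 million.

−€288 million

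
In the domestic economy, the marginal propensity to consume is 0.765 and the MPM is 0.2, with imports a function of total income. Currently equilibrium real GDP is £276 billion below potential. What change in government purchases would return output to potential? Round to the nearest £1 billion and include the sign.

+£120 billion

Spending multiplier = 1/(1 − c + m) = 1/(1 − 0.765 + 0.2) = 1/0.435 ≈ 2.299.
Need ΔY = +£276 billion, so ΔG = ΔY/k = (+£276 billion) × 0.435 ≈ +£120 billion.
The government should increase government purchases by £120 billion.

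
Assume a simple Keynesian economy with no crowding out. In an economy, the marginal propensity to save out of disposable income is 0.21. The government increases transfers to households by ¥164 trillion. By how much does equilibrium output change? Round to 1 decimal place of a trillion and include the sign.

+¥617.0 trillion

MPC = 1 − MPS = 1 − 0.21 = 0.79.
The transfer change shifts disposable income by +¥164 trillion, so first-round consumption changes by c·ΔTR = 0.79 × (+¥164 trillion) = +¥129.56 trillion.
Expenditure multiplier = 1/(1 − MPC) = 1/(1 − 0.79) = 1/0.21 ≈ 4.762.
The transfer multiplier is c × k ≈ 3.762, so ΔY = k × (c·ΔTR) = (+¥129.56 trillion) / 0.21 ≈ +¥617 trillion.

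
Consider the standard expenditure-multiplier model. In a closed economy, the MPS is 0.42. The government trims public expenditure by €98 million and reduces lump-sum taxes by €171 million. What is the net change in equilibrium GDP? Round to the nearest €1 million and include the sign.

MPC = 1 − MPS = 1 − 0.42 = 0.58.
Expenditure multiplier = 1/(1 − MPC) = 1/(1 − 0.58) = 1/0.42 ≈ 2.381.
ΔG contributes k·ΔG = (−€98 million) / 0.42 ≈ −€233.3 million.
ΔT of −€171 million changes first-round spending by −c·ΔT = +€99.18 million, contributing k·(−c·ΔT) = (+€99.18 million) / 0.42 ≈ +€236.1 million.
Net ΔY = k(ΔG − c·ΔT) = (+€1.18 million) / 0.42 ≈ +€3 million.

+€3 million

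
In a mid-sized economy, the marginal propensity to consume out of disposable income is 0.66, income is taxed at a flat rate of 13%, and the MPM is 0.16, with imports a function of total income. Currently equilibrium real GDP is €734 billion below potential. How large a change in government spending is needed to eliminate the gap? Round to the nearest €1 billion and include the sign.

Spending multiplier = 1/(1 − c(1−t) + m) = 1/(1 − 0.66×0.87 + 0.16) = 1/0.5858 ≈ 1.707.
Need ΔY = +€734 billion, so ΔG = ΔY/k = (+€734 billion) × 0.5858 ≈ +€430 billion.
The government should increase government spending by €430 billion.

+€430 billion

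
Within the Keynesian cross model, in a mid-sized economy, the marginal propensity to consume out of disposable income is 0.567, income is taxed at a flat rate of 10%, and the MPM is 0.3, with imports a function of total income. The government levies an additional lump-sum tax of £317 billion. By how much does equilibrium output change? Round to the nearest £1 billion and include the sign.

A lump-sum tax change of +£317 billion shifts disposable income by −£317 billion; first-round consumption changes by −c × ΔT = −0.567 × (+£317 billion) = −£179.739 billion.
Expenditure multiplier = 1/(1 − c(1−t) + m) = 1/(1 − 0.567×0.9 + 0.3) = 1/0.7897 ≈ 1.266.
The tax multiplier is −c × k ≈ −0.718, so ΔY = k × (−c·ΔT) = (−£179.739 billion) / 0.7897 ≈ −£228 billion.

−£228 billion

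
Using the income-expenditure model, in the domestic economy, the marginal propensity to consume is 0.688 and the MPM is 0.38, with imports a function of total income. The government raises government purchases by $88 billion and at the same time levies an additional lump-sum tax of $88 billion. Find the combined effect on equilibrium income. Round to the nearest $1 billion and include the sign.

Expenditure multiplier = 1/(1 − c + m) = 1/(1 − 0.688 + 0.38) = 1/0.692 ≈ 1.445.
ΔG contributes k·ΔG = (+$88 billion) / 0.692 ≈ +$127.2 billion.
ΔT of +$88 billion changes first-round spending by −c·ΔT = −$60.544 billion, contributing k·(−c·ΔT) = (−$60.544 billion) / 0.692 ≈ −$87.5 billion.
Net ΔY = k(ΔG − c·ΔT) = (+$27.456 billion) / 0.692 ≈ +$40 billion.

+$40 billion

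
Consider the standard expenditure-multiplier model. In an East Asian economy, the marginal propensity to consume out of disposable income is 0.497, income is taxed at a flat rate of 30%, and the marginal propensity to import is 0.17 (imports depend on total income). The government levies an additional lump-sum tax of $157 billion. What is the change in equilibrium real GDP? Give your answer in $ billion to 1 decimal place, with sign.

A lump-sum tax change of +$157 billion shifts disposable income by −$157 billion; first-round consumption changes by −c × ΔT = −0.497 × (+$157 billion) = −$78.029 billion.
Expenditure multiplier = 1/(1 − c(1−t) + m) = 1/(1 − 0.497×0.7 + 0.17) = 1/0.8221 ≈ 1.216.
The tax multiplier is −c × k ≈ −0.605, so ΔY = k × (−c·ΔT) = (−$78.029 billion) / 0.8221 ≈ −$94.9 billion.

−$94.9 billion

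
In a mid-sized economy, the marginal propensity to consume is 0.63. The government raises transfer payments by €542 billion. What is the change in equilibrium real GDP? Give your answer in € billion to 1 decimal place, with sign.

The transfer change shifts disposable income by +€542 billion, so first-round consumption changes by c·ΔTR = 0.63 × (+€542 billion) = +€341.46 billion.
Expenditure multiplier = 1/(1 − MPC) = 1/(1 − 0.63) = 1/0.37 ≈ 2.703.
The transfer multiplier is c × k ≈ 1.703, so ΔY = k × (c·ΔTR) = (+€341.46 billion) / 0.37 ≈ +€922.9 billion.

+€922.9 billion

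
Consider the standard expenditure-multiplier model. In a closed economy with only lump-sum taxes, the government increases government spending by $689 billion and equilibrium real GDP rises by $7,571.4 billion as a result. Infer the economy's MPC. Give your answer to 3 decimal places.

0.909

Implied spending multiplier k = ΔY/ΔG = 7,571.4/689 ≈ 10.989.
Since k = 1/(1 − MPC), MPC = 1 − 1/k = 1 − ΔG/ΔY = 1 − 689/7,571.4 ≈ 0.909.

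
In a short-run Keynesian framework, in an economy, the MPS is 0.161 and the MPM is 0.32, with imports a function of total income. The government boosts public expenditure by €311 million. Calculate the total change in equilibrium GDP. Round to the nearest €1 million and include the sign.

MPC = 1 − MPS = 1 − 0.161 = 0.839.
Government-spending multiplier = 1/(1 − c + m) = 1/(1 − 0.839 + 0.32) = 1/0.481 ≈ 2.079.
ΔY = k × ΔG = (+€311 million) / 0.481 ≈ +€647 million.

+€647 million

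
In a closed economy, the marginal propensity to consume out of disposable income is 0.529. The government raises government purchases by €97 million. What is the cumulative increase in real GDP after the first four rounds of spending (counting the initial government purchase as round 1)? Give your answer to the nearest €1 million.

Round 1 adds ΔG = €97 million; each later round is MPC = 0.529 times the previous.
After 4 rounds: 97 + 51.313 + 27.144577 + 14.359481233 = ΔG·(1 − c^4)/(1 − c) = 97 × (1 − 0.078310985281)/0.471 ≈ €190 million.

€190 million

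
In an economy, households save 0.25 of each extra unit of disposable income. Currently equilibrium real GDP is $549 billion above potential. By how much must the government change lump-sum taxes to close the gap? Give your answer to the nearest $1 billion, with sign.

MPC = 1 − MPS = 1 − 0.25 = 0.75.
Spending multiplier = 1/(1 − MPC) = 1/(1 − 0.75) = 1/0.25 = 4.
Tax multiplier = −c·k = −0.75/0.25 = −3. Need ΔY = −$549 billion, so ΔT = ΔY/(−c·k) = −(−$549 billion) × 0.25 / 0.75 = +$183 billion.
The government should raise lump-sum taxes by $183 billion.

+$183 billion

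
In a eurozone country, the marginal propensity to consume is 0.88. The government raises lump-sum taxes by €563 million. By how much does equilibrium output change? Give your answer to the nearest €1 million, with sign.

A lump-sum tax change of +€563 million shifts disposable income by −€563 million; first-round consumption changes by −c × ΔT = −0.88 × (+€563 million) = −€495.44 million.
Expenditure multiplier = 1/(1 − MPC) = 1/(1 − 0.88) = 1/0.12 ≈ 8.333.
The tax multiplier is −c × k ≈ −7.333, so ΔY = k × (−c·ΔT) = (−€495.44 million) / 0.12 ≈ −€4,129 million.

−€4,129 million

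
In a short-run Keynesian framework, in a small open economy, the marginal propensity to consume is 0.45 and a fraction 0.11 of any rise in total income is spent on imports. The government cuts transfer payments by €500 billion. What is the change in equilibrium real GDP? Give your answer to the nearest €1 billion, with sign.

−€341 billion

The transfer change shifts disposable income by −€500 billion, so first-round consumption changes by c·ΔTR = 0.45 × (−€500 billion) = −€225 billion.
Expenditure multiplier = 1/(1 − c + m) = 1/(1 − 0.45 + 0.11) = 1/0.66 ≈ 1.515.
The transfer multiplier is c × k ≈ 0.682, so ΔY = k × (c·ΔTR) = (−€225 billion) / 0.66 ≈ −€341 billion.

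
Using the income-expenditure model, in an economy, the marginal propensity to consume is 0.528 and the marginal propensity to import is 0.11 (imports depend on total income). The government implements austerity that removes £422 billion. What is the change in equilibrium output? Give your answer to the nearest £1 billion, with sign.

Government-spending multiplier = 1/(1 − c + m) = 1/(1 − 0.528 + 0.11) = 1/0.582 ≈ 1.718.
ΔY = k × ΔG = (−£422 billion) / 0.582 ≈ −£725 billion.

−£725 billion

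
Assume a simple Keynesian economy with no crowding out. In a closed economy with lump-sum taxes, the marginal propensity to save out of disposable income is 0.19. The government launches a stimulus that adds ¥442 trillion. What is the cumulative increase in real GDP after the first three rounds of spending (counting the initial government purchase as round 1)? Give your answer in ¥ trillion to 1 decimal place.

¥1,090.0 trillion

MPC = 1 − MPS = 1 − 0.19 = 0.81.
Round 1 adds ΔG = ¥442 trillion; each later round is MPC = 0.81 times the previous.
After 3 rounds: 442 + 358.02 + 289.9962 = ΔG·(1 − c^3)/(1 − c) = 442 × (1 − 0.531441)/0.19 ≈ ¥1,090 trillion.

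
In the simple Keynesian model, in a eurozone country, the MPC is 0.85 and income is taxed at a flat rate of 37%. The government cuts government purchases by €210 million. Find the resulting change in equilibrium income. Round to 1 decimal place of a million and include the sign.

−€452.1 million

Government-spending multiplier = 1/(1 − c(1−t)) = 1/(1 − 0.85×0.63) = 1/0.4645 ≈ 2.153.
ΔY = k × ΔG = (−€210 million) / 0.4645 ≈ −€452.1 million.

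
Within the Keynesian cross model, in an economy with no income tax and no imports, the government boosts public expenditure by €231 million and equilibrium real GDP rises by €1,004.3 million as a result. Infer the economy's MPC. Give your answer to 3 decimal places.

Implied spending multiplier k = ΔY/ΔG = 1,004.3/231 ≈ 4.3476.
Since k = 1/(1 − MPC), MPC = 1 − 1/k = 1 − ΔG/ΔY = 1 − 231/1,004.3 ≈ 0.770.

0.770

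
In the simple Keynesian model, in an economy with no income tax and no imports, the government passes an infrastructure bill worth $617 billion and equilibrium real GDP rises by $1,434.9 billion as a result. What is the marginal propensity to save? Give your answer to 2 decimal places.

Implied spending multiplier k = ΔY/ΔG = 1,434.9/617 ≈ 2.3256.
Since k = 1/(1 − MPC), MPC = 1 − 1/k = 1 − ΔG/ΔY = 1 − 617/1,434.9 ≈ 0.57.
MPS = 1 − MPC = 0.43.

0.43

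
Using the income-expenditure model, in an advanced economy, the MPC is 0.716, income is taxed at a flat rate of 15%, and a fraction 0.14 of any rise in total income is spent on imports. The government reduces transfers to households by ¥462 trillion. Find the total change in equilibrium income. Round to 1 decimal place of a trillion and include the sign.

The transfer change shifts disposable income by −¥462 trillion, so first-round consumption changes by c·ΔTR = 0.716 × (−¥462 trillion) = −¥330.792 trillion.
Expenditure multiplier = 1/(1 − c(1−t) + m) = 1/(1 − 0.716×0.85 + 0.14) = 1/0.5314 ≈ 1.882.
The transfer multiplier is c × k ≈ 1.347, so ΔY = k × (c·ΔTR) = (−¥330.792 trillion) / 0.5314 ≈ −¥622.5 trillion.

−¥622.5 trillion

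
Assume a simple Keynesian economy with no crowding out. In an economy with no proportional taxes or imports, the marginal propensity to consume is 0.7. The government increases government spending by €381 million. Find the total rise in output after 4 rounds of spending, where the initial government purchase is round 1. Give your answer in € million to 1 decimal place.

Round 1 adds ΔG = €381 million; each later round is MPC = 0.7 times the previous.
After 4 rounds: 381 + 266.7 + 186.69 + 130.683 = ΔG·(1 − c^4)/(1 − c) = 381 × (1 − 0.2401)/0.3 ≈ €965.1 million.

€965.1 million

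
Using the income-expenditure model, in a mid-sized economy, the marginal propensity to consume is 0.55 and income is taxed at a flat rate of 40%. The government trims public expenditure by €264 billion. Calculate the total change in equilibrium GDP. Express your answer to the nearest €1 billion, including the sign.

−€394 billion

Spending multiplier = 1/(1 − c(1−t)) = 1/(1 − 0.55×0.6) = 1/0.67 ≈ 1.493.
ΔY = k × ΔG = (−€264 billion) / 0.67 ≈ −€394 billion.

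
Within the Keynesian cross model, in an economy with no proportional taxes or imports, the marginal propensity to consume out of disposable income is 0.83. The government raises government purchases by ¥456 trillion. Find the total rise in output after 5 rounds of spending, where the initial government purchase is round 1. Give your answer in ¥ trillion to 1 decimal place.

¥1,625.8 trillion

Round 1 adds ΔG = ¥456 trillion; each later round is MPC = 0.83 times the previous.
After 5 rounds: 456 + 378.48 + 314.1384 + 260.734872 + 216.40994376 = ΔG·(1 − c^5)/(1 − c) = 456 × (1 − 0.3939040643)/0.17 ≈ ¥1,625.8 trillion.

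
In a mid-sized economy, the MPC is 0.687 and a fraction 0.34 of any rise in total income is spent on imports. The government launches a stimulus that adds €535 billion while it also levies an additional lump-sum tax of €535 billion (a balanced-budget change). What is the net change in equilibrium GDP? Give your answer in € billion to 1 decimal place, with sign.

+€256.4 billion

Expenditure multiplier = 1/(1 − c + m) = 1/(1 − 0.687 + 0.34) = 1/0.653 ≈ 1.531.
ΔG contributes k·ΔG = (+€535 billion) / 0.653 ≈ +€819.3 billion.
ΔT of +€535 billion changes first-round spending by −c·ΔT = −€367.545 billion, contributing k·(−c·ΔT) = (−€367.545 billion) / 0.653 ≈ −€562.9 billion.
Net ΔY = k(ΔG − c·ΔT) = (+€167.455 billion) / 0.653 ≈ +€256.4 billion.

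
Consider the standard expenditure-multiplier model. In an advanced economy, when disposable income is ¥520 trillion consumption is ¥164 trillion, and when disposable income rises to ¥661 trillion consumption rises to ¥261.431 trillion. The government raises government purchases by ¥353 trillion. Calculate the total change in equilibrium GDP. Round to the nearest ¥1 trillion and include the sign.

+¥1,142 trillion

MPC = ΔC/ΔYd = (261.431 − 164)/(661 − 520) = 97.431/141 = 0.691.
Spending multiplier = 1/(1 − MPC) = 1/(1 − 0.691) = 1/0.309 ≈ 3.236.
ΔY = k × ΔG = (+¥353 trillion) / 0.309 ≈ +¥1,142 trillion.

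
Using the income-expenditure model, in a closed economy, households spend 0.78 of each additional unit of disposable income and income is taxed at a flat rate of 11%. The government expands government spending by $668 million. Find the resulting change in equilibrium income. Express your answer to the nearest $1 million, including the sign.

Expenditure multiplier = 1/(1 − c(1−t)) = 1/(1 − 0.78×0.89) = 1/0.3058 ≈ 3.27.
ΔY = k × ΔG = (+$668 million) / 0.3058 ≈ +$2,184 million.

+$2,184 million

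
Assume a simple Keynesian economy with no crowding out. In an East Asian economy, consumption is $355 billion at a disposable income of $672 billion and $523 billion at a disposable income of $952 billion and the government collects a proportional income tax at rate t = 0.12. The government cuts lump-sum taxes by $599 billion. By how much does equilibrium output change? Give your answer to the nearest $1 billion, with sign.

MPC = ΔC/ΔYd = (523 − 355)/(952 − 672) = 168/280 = 0.6.
A lump-sum tax change of −$599 billion shifts disposable income by +$599 billion; first-round consumption changes by −c × ΔT = −0.6 × (−$599 billion) = +$359.4 billion.
Expenditure multiplier = 1/(1 − c(1−t)) = 1/(1 − 0.6×0.88) = 1/0.472 ≈ 2.119.
The tax multiplier is −c × k ≈ −1.271, so ΔY = k × (−c·ΔT) = (+$359.4 billion) / 0.472 ≈ +$761 billion.

+$761 billion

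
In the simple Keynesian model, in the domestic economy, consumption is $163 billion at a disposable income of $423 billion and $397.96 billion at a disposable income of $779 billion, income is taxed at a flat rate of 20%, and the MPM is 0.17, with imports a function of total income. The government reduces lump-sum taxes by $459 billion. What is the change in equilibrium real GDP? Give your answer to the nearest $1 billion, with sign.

+$472 billion

MPC = ΔC/ΔYd = (397.96 − 163)/(779 − 423) = 234.96/356 = 0.66.
A lump-sum tax change of −$459 billion shifts disposable income by +$459 billion; first-round consumption changes by −c × ΔT = −0.66 × (−$459 billion) = +$302.94 billion.
Expenditure multiplier = 1/(1 − c(1−t) + m) = 1/(1 − 0.66×0.8 + 0.17) = 1/0.642 ≈ 1.558.
The tax multiplier is −c × k ≈ −1.028, so ΔY = k × (−c·ΔT) = (+$302.94 billion) / 0.642 ≈ +$472 billion.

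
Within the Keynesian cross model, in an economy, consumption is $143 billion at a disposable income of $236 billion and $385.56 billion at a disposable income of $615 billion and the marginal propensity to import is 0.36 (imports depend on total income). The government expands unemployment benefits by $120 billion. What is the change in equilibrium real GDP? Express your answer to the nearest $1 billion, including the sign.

MPC = ΔC/ΔYd = (385.56 − 143)/(615 − 236) = 242.56/379 = 0.64.
The transfer change shifts disposable income by +$120 billion, so first-round consumption changes by c·ΔTR = 0.64 × (+$120 billion) = +$76.8 billion.
Expenditure multiplier = 1/(1 − c + m) = 1/(1 − 0.64 + 0.36) = 1/0.72 ≈ 1.389.
The transfer multiplier is c × k ≈ 0.889, so ΔY = k × (c·ΔTR) = (+$76.8 billion) / 0.72 ≈ +$107 billion.

+$107 billion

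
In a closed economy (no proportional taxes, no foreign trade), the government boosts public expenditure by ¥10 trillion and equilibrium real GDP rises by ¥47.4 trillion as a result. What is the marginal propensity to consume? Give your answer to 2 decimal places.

Implied spending multiplier k = ΔY/ΔG = 47.4/10 = 4.74.
Since k = 1/(1 − MPC), MPC = 1 − 1/k = 1 − ΔG/ΔY = 1 − 10/47.4 ≈ 0.79.

0.79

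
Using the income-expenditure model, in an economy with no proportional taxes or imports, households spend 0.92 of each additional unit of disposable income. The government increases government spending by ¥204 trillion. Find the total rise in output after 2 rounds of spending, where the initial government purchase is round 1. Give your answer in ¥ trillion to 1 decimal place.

Round 1 adds ΔG = ¥204 trillion; each later round is MPC = 0.92 times the previous.
After 2 rounds: 204 + 187.68 = ΔG·(1 − c^2)/(1 − c) = 204 × (1 − 0.8464)/0.08 ≈ ¥391.7 trillion.

¥391.7 trillion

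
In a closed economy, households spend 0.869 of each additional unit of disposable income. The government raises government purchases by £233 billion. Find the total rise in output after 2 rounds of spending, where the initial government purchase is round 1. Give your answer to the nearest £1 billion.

£435 billion

Round 1 adds ΔG = £233 billion; each later round is MPC = 0.869 times the previous.
After 2 rounds: 233 + 202.477 = ΔG·(1 − c^2)/(1 − c) = 233 × (1 − 0.755161)/0.131 ≈ £435 billion.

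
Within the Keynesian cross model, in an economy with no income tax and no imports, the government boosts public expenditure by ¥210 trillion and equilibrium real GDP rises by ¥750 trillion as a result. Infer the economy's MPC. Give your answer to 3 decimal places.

0.720

Implied spending multiplier k = ΔY/ΔG = 750/210 ≈ 3.5714.
Since k = 1/(1 − MPC), MPC = 1 − 1/k = 1 − ΔG/ΔY = 1 − 210/750 = 0.720.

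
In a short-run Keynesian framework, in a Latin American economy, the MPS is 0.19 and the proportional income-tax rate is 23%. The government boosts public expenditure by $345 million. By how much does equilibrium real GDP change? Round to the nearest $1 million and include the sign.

+$917 million

MPC = 1 − MPS = 1 − 0.19 = 0.81.
Government-spending multiplier = 1/(1 − c(1−t)) = 1/(1 − 0.81×0.77) = 1/0.3763 ≈ 2.657.
ΔY = k × ΔG = (+$345 million) / 0.3763 ≈ +$917 million.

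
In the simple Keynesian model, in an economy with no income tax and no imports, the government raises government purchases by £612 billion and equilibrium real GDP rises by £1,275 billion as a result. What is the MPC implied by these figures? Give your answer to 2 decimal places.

Implied spending multiplier k = ΔY/ΔG = 1,275/612 ≈ 2.0833.
Since k = 1/(1 − MPC), MPC = 1 − 1/k = 1 − ΔG/ΔY = 1 − 612/1,275 = 0.52.

0.52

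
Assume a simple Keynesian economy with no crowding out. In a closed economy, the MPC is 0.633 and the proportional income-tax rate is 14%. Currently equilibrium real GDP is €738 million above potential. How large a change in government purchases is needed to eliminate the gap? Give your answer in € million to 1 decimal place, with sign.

−€336.2 million

Spending multiplier = 1/(1 − c(1−t)) = 1/(1 − 0.633×0.86) = 1/0.45562 ≈ 2.195.
Need ΔY = −€738 million, so ΔG = ΔY/k = (−€738 million) × 0.45562 ≈ −€336.2 million.
The government should cut government purchases by €336.2 million.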